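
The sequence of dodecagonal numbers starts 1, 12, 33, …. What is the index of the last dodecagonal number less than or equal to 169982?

Solve n(5n−4) ≤ 169982 for integer n.
n = 184 gives 168544 ≤ 169982, while n = 185 gives 170385 > 169982; so the answer is index 184.

184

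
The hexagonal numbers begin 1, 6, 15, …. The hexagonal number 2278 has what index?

34

Set n(2n−1) = 2278, giving 2n² − n − 2278 = 0.
So n = (1 + 135) / 4 = 136/4 = 34.
Check: 34·(2·34 − 1) = 2278. ✓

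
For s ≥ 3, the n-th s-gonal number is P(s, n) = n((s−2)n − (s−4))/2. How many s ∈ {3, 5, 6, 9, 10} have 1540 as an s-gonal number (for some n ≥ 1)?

s = 3: P(3, 55) = 1540. ✓
s = 5: P(5, 32) = 1520 and P(5, 33) = 1617; 1540 is not s-gonal.
s = 6: P(6, 28) = 1540. ✓
s = 9: P(9, 21) = 1491 and P(9, 22) = 1639; 1540 is not s-gonal.
s = 10: P(10, 20) = 1540. ✓
Hits: s ∈ {3, 6, 10} → 3.

3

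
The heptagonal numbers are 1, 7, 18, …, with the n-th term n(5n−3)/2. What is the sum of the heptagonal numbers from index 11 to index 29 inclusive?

19855

Σ i(5i−3)/2 = (5Σi² − 3Σi) / 2 over i = 11..29.
Σi = 435 − 55 = 380 and Σi² = 8555 − 385 = 8170.
(5·8170 − 3·380) / 2 = 39710/2 = 19855.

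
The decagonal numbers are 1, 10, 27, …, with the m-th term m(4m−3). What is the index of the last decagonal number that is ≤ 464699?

341

Solve n(4n−3) ≤ 464699 for integer n.
n = 341 gives 464101 ≤ 464699, while n = 342 gives 466830 > 464699; so the answer is index 341.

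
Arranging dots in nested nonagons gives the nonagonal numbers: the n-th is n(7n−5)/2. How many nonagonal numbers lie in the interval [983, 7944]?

31

The n-th nonagonal number is n(7n−5)/2.
Smallest index with value ≥ 983: n = 18 (giving 1089).
Largest index with value ≤ 7944: n = 48 (giving 7944).
Indices 18 through 48: 31 terms.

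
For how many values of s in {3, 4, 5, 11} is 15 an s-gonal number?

s = 3: P(3, 5) = 15. ✓
s = 4: P(4, 3) = 9 and P(4, 4) = 16; 15 is not s-gonal.
s = 5: P(5, 3) = 12 and P(5, 4) = 22; 15 is not s-gonal.
s = 11: P(11, 2) = 11 and P(11, 3) = 30; 15 is not s-gonal.
Hits: s ∈ {3} → 1.

1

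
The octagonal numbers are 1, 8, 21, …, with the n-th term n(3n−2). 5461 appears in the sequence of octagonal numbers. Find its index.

Set n(3n−2) = 5461, giving 3n² − 2n − 5461 = 0.
The discriminant is 4 + 12·5461 = 65536, and √65536 = 256.
So n = (2 + 256) / 6 = 258/6 = 43.

43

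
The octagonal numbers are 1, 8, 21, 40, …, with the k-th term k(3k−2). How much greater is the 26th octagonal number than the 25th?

151

Consecutive octagonal numbers differ by 6n − 5: here 6·26 − 5 = 151.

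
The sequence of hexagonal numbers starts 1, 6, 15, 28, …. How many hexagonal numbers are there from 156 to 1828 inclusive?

21

The n-th hexagonal number is n(2n−1).
Smallest index with value ≥ 156: n = 10 (giving 190).
Largest index with value ≤ 1828: n = 30 (giving 1770).
Indices 10 through 30: 21 terms.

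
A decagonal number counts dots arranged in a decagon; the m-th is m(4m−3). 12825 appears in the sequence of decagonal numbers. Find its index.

57

Set n(4n−3) = 12825, giving 4n² − 3n − 12825 = 0.
The discriminant is 9 + 16·12825 = 205209, and √205209 = 453.
So n = (3 + 453) / 8 = 456/8 = 57.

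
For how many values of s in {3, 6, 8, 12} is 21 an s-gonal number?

s = 3: P(3, 6) = 21. ✓
s = 6: P(6, 3) = 15 and P(6, 4) = 28; 21 is not s-gonal.
s = 8: P(8, 3) = 21. ✓
s = 12: P(12, 2) = 12 and P(12, 3) = 33; 21 is not s-gonal.
Hits: s ∈ {3, 8} → 2.

2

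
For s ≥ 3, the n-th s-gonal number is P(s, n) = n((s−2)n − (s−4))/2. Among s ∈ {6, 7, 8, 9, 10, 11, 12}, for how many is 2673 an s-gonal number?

s = 6: P(6, 36) = 2556 and P(6, 37) = 2701; 2673 is not s-gonal.
s = 7: P(7, 33) = 2673. ✓
s = 8: P(8, 30) = 2640 and P(8, 31) = 2821; 2673 is not s-gonal.
s = 9: P(9, 27) = 2484 and P(9, 28) = 2674; 2673 is not s-gonal.
s = 10: P(10, 26) = 2626 and P(10, 27) = 2835; 2673 is not s-gonal.
s = 11: P(11, 24) = 2508 and P(11, 25) = 2725; 2673 is not s-gonal.
s = 12: P(12, 23) = 2553 and P(12, 24) = 2784; 2673 is not s-gonal.
Hits: s ∈ {7} → 1.

1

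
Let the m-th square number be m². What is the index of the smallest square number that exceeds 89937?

300

Solve n² > 89937 for integer n.
The largest n with value ≤ 89937 is 299 (since 89401 ≤ 89937 < 90000), so the first above is n = 300, value 90000.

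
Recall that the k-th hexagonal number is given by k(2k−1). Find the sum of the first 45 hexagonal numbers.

61755

Σ i(2i−1) = 2Σi² − Σi over i = 1..45.
Σi = 1035 and Σi² = 31395.
2·31395 − 1·1035 = 61755.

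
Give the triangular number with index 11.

66

11·12/2 = 132/2 = 66.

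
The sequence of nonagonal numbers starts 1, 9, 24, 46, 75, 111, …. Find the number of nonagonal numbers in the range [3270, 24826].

The n-th nonagonal number is n(7n−5)/2.
Smallest index with value ≥ 3270: n = 31 (giving 3286).
Largest index with value ≤ 24826: n = 84 (giving 24486).
Indices 31 through 84: 54 terms.

54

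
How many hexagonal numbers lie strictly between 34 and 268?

7

The n-th hexagonal number is n(2n−1).
Smallest index with value > 34: n = 5 (giving 45).
Largest index with value < 268: n = 11 (giving 231).
Indices 5 through 11: 7 terms.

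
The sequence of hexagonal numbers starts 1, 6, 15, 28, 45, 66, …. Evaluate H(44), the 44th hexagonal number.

The 44th hexagonal number is n(2n−1) with n = 44.
44·(2·44 − 1) = 44·87 = 3828.

3828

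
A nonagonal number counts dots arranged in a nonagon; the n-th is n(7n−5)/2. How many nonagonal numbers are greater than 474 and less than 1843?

The n-th nonagonal number is n(7n−5)/2.
Smallest index with value > 474: n = 13 (giving 559).
Largest index with value < 1843: n = 23 (giving 1794).
Indices 13 through 23: 11 terms.

11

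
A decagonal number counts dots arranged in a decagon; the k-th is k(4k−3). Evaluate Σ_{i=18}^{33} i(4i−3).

Σ i(4i−3) = 4Σi² − 3Σi over i = 18..33.
Σi = 561 − 153 = 408 and Σi² = 12529 − 1785 = 10744.
4·10744 − 3·408 = 41752.

41752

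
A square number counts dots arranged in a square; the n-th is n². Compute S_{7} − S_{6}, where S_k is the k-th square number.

13

n² − (n−1)² = 2n − 1, so 7² − 6² = 2·7 − 1 = 13.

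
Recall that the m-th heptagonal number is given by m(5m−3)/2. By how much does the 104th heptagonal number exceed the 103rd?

516

Consecutive heptagonal numbers differ by 5n − 4: here 5·104 − 4 = 516.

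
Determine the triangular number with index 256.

32896

The 256th triangular number is n(n+1)/2 with n = 256.
256·257/2 = 65792/2 = 32896.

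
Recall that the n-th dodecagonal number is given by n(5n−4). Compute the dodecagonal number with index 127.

127·(5·127 − 4) = 127·631 = 80137.

80137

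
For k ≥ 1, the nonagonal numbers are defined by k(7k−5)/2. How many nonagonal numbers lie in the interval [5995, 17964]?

31

The n-th nonagonal number is n(7n−5)/2.
Smallest index with value ≥ 5995: n = 42 (giving 6069).
Largest index with value ≤ 17964: n = 72 (giving 17964).
Indices 42 through 72: 31 terms.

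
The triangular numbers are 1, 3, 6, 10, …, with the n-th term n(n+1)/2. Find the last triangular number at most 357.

Solve n(n+1)/2 ≤ 357 for integer n.
n = 26 gives 351 ≤ 357, while n = 27 gives 378 > 357; so the answer is 351.

351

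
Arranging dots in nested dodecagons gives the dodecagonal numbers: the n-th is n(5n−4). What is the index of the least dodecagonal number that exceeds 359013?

269

Solve n(5n−4) > 359013 for integer n.
The largest n with value ≤ 359013 is 268 (since 358048 ≤ 359013 < 360729), so the first above is n = 269, value 360729.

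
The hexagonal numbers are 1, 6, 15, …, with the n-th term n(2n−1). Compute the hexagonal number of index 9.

153

9·(2·9 − 1) = 9·17 = 153.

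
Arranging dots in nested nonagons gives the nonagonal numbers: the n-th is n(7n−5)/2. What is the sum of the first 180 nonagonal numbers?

Σ i(7i−5)/2 = (7Σi² − 5Σi) / 2 over i = 1..180.
Σi = 16290 and Σi² = 1960230.
(7·1960230 − 5·16290) / 2 = 13640160/2 = 6820080.

6820080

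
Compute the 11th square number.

The 11th square number is n² with n = 11.
11² = 121.

121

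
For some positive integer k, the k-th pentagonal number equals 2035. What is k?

Set n(3n−1)/2 = 2035, giving 3n² − n − 4070 = 0.
The discriminant is 1 + 24·2035 = 48841, and √48841 = 221.
So n = (1 + 221) / 6 = 222/6 = 37.
Check: 37·(3·37 − 1)/2 = 2035. ✓

37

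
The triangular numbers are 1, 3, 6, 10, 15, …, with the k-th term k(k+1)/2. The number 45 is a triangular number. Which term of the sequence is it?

9

Set n(n+1)/2 = 45, giving n² + n − 90 = 0.
So n = (-1 + 19) / 2 = 18/2 = 9.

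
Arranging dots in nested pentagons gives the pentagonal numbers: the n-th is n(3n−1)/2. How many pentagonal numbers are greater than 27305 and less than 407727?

The n-th pentagonal number is n(3n−1)/2.
Smallest index with value > 27305: n = 136 (giving 27676).
Largest index with value < 407727: n = 521 (giving 406901).
Indices 136 through 521: 386 terms.

386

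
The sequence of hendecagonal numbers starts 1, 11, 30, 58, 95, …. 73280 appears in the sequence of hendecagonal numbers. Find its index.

128

Set n(9n−7)/2 = 73280, giving 9n² − 7n − 146560 = 0.
So n = (7 + 2297) / 18 = 2304/18 = 128.
Check: 128·(9·128 − 7)/2 = 73280. ✓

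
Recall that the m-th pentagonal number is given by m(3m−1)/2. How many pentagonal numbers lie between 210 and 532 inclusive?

8

The n-th pentagonal number is n(3n−1)/2.
Smallest index with value ≥ 210: n = 12 (giving 210).
Largest index with value ≤ 532: n = 19 (giving 532).
Indices 12 through 19: 8 terms.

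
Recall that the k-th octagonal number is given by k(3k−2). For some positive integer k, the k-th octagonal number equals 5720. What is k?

Set n(3n−2) = 5720, giving 3n² − 2n − 5720 = 0.
So n = (2 + 262) / 6 = 264/6 = 44.
Check: 44·(3·44 − 2) = 5720. ✓

44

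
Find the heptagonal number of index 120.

35820

The 120th heptagonal number is n(5n−3)/2 with n = 120.
120·(5·120 − 3)/2 = 120·597/2 = 35820.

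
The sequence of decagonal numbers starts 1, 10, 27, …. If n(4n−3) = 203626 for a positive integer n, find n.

226

Set n(4n−3) = 203626, giving 4n² − 3n − 203626 = 0.
The discriminant is 9 + 16·203626 = 3258025, and √3258025 = 1805.
So n = (3 + 1805) / 8 = 1808/8 = 226.
Check: 226·(4·226 − 3) = 203626. ✓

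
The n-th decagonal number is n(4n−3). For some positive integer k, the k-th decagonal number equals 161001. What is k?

Set n(4n−3) = 161001, giving 4n² − 3n − 161001 = 0.
The discriminant is 9 + 16·161001 = 2576025, and √2576025 = 1605.
So n = (3 + 1605) / 8 = 1608/8 = 201.

201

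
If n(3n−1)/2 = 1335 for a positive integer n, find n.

Set n(3n−1)/2 = 1335, giving 3n² − n − 2670 = 0.
The discriminant is 1 + 24·1335 = 32041, and √32041 = 179.
So n = (1 + 179) / 6 = 180/6 = 30.
Check: 30·(3·30 − 1)/2 = 1335. ✓

30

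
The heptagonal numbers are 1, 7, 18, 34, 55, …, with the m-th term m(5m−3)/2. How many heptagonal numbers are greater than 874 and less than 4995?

25

The n-th heptagonal number is n(5n−3)/2.
Smallest index with value > 874: n = 20 (giving 970).
Largest index with value < 4995: n = 44 (giving 4774).
Indices 20 through 44: 25 terms.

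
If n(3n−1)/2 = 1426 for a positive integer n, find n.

31

Set n(3n−1)/2 = 1426, giving 3n² − n − 2852 = 0.
The discriminant is 1 + 24·1426 = 34225, and √34225 = 185.
So n = (1 + 185) / 6 = 186/6 = 31.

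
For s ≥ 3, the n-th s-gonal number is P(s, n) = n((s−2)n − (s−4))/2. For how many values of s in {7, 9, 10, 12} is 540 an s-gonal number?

s = 7: P(7, 15) = 540. ✓
s = 9: P(9, 12) = 474 and P(9, 13) = 559; 540 is not s-gonal.
s = 10: P(10, 12) = 540. ✓
s = 12: P(12, 10) = 460 and P(12, 11) = 561; 540 is not s-gonal.
Hits: s ∈ {7, 10} → 2.

2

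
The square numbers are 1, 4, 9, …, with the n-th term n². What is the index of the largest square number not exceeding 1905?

Solve n² ≤ 1905 for integer n.
n = 43 gives 1849 ≤ 1905, while n = 44 gives 1936 > 1905; so the answer is index 43.

43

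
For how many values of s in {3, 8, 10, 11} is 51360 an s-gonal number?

s = 3: P(3, 320) = 51360. ✓
s = 8: P(8, 131) = 51221 and P(8, 132) = 52008; 51360 is not s-gonal.
s = 10: P(10, 113) = 50737 and P(10, 114) = 51642; 51360 is not s-gonal.
s = 11: P(11, 107) = 51146 and P(11, 108) = 52110; 51360 is not s-gonal.
Hits: s ∈ {3} → 1.

1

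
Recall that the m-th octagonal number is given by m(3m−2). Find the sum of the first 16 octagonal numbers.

Σ i(3i−2) = 3Σi² − 2Σi over i = 1..16.
Σi = 136 and Σi² = 1496.
3·1496 − 2·136 = 4216.

4216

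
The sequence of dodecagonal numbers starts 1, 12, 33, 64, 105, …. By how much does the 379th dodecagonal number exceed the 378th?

Consecutive dodecagonal numbers differ by 10n − 9: here 10·379 − 9 = 3781.

3781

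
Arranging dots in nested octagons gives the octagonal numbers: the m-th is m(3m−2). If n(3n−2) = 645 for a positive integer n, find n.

Set n(3n−2) = 645, giving 3n² − 2n − 645 = 0.
The discriminant is 4 + 12·645 = 7744, and √7744 = 88.
So n = (2 + 88) / 6 = 90/6 = 15.

15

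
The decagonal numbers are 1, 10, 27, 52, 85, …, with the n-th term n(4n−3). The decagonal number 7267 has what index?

43

Set n(4n−3) = 7267, giving 4n² − 3n − 7267 = 0.
The discriminant is 9 + 16·7267 = 116281, and √116281 = 341.
So n = (3 + 341) / 8 = 344/8 = 43.
Check: 43·(4·43 − 3) = 7267. ✓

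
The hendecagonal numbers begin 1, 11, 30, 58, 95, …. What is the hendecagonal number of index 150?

The 150th hendecagonal number is n(9n−7)/2 with n = 150.
150·(9·150 − 7)/2 = 150·1343/2 = 100725.

100725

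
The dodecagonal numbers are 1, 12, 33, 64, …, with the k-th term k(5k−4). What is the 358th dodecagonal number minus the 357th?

Consecutive dodecagonal numbers differ by 10n − 9: here 10·358 − 9 = 3571.

3571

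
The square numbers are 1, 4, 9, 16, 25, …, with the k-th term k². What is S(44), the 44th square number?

The 44th square number is n² with n = 44.
44² = 1936.

1936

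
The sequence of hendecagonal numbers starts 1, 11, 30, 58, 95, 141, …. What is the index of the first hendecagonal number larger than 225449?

225

Solve n(9n−7)/2 > 225449 for integer n.
The largest n with value ≤ 225449 is 224 (since 225008 ≤ 225449 < 227025), so the first above is n = 225, value 227025.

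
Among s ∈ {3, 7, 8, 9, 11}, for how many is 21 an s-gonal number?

2

s = 3: P(3, 6) = 21. ✓
s = 7: P(7, 3) = 18 and P(7, 4) = 34; 21 is not s-gonal.
s = 8: P(8, 3) = 21. ✓
s = 9: P(9, 2) = 9 and P(9, 3) = 24; 21 is not s-gonal.
s = 11: P(11, 2) = 11 and P(11, 3) = 30; 21 is not s-gonal.
Hits: s ∈ {3, 8} → 2.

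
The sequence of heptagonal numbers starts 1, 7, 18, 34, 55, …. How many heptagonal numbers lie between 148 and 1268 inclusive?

The n-th heptagonal number is n(5n−3)/2.
Smallest index with value ≥ 148: n = 8 (giving 148).
Largest index with value ≤ 1268: n = 22 (giving 1177).
Indices 8 through 22: 15 terms.

15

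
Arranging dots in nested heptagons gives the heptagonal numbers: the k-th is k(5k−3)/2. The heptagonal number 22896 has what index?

96

Set n(5n−3)/2 = 22896, giving 5n² − 3n − 45792 = 0.
The discriminant is 9 + 40·22896 = 915849, and √915849 = 957.
So n = (3 + 957) / 10 = 960/10 = 96.
Check: 96·(5·96 − 3)/2 = 22896. ✓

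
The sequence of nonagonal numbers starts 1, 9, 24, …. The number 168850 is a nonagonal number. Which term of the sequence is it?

Set n(7n−5)/2 = 168850, giving 7n² − 5n − 337700 = 0.
The discriminant is 25 + 56·168850 = 9455625, and √9455625 = 3075.
So n = (5 + 3075) / 14 = 3080/14 = 220.

220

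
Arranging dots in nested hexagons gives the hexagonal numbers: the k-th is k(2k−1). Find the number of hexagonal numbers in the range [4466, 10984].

27

The n-th hexagonal number is n(2n−1).
Smallest index with value ≥ 4466: n = 48 (giving 4560).
Largest index with value ≤ 10984: n = 74 (giving 10878).
Indices 48 through 74: 27 terms.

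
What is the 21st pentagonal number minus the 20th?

61

Consecutive pentagonal numbers differ by 3n − 2: here 3·21 − 2 = 61.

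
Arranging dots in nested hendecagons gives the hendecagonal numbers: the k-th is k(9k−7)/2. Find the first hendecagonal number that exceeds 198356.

Solve n(9n−7)/2 > 198356 for integer n.
The largest n with value ≤ 198356 is 210 (since 197715 ≤ 198356 < 199606), so the first above is n = 211, value 199606.

199606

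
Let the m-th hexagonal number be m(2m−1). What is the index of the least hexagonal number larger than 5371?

53

Solve n(2n−1) > 5371 for integer n.
The largest n with value ≤ 5371 is 52 (since 5356 ≤ 5371 < 5565), so the first above is n = 53, value 5565.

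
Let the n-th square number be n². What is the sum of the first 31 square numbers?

Σ_{i=1}^{31} i² = 31·32·63/6 = 10416.

10416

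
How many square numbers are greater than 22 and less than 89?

The n-th square number is n².
Smallest index with value > 22: n = 5 (giving 25).
Largest index with value < 89: n = 9 (giving 81).
Indices 5 through 9: 5 terms.

5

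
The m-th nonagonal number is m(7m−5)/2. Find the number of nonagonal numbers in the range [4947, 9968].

The n-th nonagonal number is n(7n−5)/2.
Smallest index with value ≥ 4947: n = 38 (giving 4959).
Largest index with value ≤ 9968: n = 53 (giving 9699).
Indices 38 through 53: 16 terms.

16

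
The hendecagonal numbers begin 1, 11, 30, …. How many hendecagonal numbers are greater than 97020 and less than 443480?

167

The n-th hendecagonal number is n(9n−7)/2.
Smallest index with value > 97020: n = 148 (giving 98050).
Largest index with value < 443480: n = 314 (giving 442583).
Indices 148 through 314: 167 terms.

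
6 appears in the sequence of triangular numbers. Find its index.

3

Set n(n+1)/2 = 6, giving n² + n − 12 = 0.
The discriminant is 1 + 8·6 = 49, and √49 = 7.
So n = (-1 + 7) / 2 = 6/2 = 3.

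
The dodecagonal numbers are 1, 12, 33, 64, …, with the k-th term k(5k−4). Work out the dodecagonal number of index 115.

115·(5·115 − 4) = 115·571 = 65665.

65665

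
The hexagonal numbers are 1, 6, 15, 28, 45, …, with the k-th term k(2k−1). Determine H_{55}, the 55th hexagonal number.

The 55th hexagonal number is n(2n−1) with n = 55.
55·(2·55 − 1) = 55·109 = 5995.

5995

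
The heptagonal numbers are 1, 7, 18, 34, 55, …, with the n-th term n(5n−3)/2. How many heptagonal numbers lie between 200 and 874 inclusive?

The n-th heptagonal number is n(5n−3)/2.
Smallest index with value ≥ 200: n = 10 (giving 235).
Largest index with value ≤ 874: n = 19 (giving 874).
Indices 10 through 19: 10 terms.

10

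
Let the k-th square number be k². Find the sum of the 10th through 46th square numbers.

33226

Σ_{i=10}^{46} i² = 33511 − 285 = 33226.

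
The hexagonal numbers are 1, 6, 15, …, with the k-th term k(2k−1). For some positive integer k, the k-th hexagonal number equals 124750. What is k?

250

Set n(2n−1) = 124750, giving 2n² − n − 124750 = 0.
So n = (1 + 999) / 4 = 1000/4 = 250.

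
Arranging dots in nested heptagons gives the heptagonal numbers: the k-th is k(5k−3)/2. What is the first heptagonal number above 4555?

4558

Solve n(5n−3)/2 > 4555 for integer n.
The largest n with value ≤ 4555 is 42 (since 4347 ≤ 4555 < 4558), so the first above is n = 43, value 4558.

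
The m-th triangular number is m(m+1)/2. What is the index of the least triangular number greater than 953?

Solve n(n+1)/2 > 953 for integer n.
The largest n with value ≤ 953 is 43 (since 946 ≤ 953 < 990), so the first above is n = 44, value 990.

44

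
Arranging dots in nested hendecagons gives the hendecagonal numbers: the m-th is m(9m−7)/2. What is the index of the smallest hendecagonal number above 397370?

298

Solve n(9n−7)/2 > 397370 for integer n.
The largest n with value ≤ 397370 is 297 (since 395901 ≤ 397370 < 398575), so the first above is n = 298, value 398575.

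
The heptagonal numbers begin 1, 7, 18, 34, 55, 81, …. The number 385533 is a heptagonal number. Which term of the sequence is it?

Set n(5n−3)/2 = 385533, giving 5n² − 3n − 771066 = 0.
The discriminant is 9 + 40·385533 = 15421329, and √15421329 = 3927.
So n = (3 + 3927) / 10 = 3930/10 = 393.

393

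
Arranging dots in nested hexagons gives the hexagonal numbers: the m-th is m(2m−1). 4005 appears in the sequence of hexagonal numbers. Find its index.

Set n(2n−1) = 4005, giving 2n² − n − 4005 = 0.
The discriminant is 1 + 8·4005 = 32041, and √32041 = 179.
So n = (1 + 179) / 4 = 180/4 = 45.
Check: 45·(2·45 − 1) = 4005. ✓

45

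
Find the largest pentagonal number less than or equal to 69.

51

Solve n(3n−1)/2 ≤ 69 for integer n.
n = 6 gives 51 ≤ 69, while n = 7 gives 70 > 69; so the answer is 51.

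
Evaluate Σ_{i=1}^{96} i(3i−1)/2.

446976

Σ i(3i−1)/2 = (3Σi² − Σi) / 2 over i = 1..96.
Σi = 4656 and Σi² = 299536.
(3·299536 − 1·4656) / 2 = 893952/2 = 446976.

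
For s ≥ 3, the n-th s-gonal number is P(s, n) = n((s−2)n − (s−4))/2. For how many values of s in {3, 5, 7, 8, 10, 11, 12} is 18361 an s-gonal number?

2

s = 3: P(3, 191) = 18336 and P(3, 192) = 18528; 18361 is not s-gonal.
s = 5: P(5, 110) = 18095 and P(5, 111) = 18426; 18361 is not s-gonal.
s = 7: P(7, 86) = 18361. ✓
s = 8: P(8, 78) = 18096 and P(8, 79) = 18565; 18361 is not s-gonal.
s = 10: P(10, 68) = 18292 and P(10, 69) = 18837; 18361 is not s-gonal.
s = 11: P(11, 64) = 18208 and P(11, 65) = 18785; 18361 is not s-gonal.
s = 12: P(12, 61) = 18361. ✓
Hits: s ∈ {7, 12} → 2.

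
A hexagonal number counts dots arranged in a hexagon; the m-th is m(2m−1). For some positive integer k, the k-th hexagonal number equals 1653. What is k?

Set n(2n−1) = 1653, giving 2n² − n − 1653 = 0.
So n = (1 + 115) / 4 = 116/4 = 29.

29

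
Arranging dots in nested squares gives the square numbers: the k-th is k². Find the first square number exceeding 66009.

Solve n² > 66009 for integer n.
The largest n with value ≤ 66009 is 256 (since 65536 ≤ 66009 < 66049), so the first above is n = 257, value 66049.

66049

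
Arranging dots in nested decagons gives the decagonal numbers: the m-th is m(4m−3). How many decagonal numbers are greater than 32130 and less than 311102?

189

The n-th decagonal number is n(4n−3).
Smallest index with value > 32130: n = 91 (giving 32851).
Largest index with value < 311102: n = 279 (giving 310527).
Indices 91 through 279: 189 terms.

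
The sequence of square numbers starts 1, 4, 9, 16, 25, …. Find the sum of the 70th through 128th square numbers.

Σ_{i=70}^{128} i² = 707264 − 111895 = 595369.

595369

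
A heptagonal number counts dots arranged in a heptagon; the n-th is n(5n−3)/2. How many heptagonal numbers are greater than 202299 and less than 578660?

197

The n-th heptagonal number is n(5n−3)/2.
Smallest index with value > 202299: n = 285 (giving 202635).
Largest index with value < 578660: n = 481 (giving 577681).
Indices 285 through 481: 197 terms.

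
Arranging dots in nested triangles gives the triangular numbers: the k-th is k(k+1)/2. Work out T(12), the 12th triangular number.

The 12th triangular number is n(n+1)/2 with n = 12.
12·13/2 = 156/2 = 78.

78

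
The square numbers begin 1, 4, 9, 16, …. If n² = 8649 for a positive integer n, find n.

We need n² = 8649, so n = √8649 = 93.

93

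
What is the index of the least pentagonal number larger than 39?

6

Solve n(3n−1)/2 > 39 for integer n.
The largest n with value ≤ 39 is 5 (since 35 ≤ 39 < 51), so the first above is n = 6, value 51.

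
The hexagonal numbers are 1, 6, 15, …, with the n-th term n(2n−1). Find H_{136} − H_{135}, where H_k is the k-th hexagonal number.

Consecutive hexagonal numbers differ by 4n − 3: here 4·136 − 3 = 541.

541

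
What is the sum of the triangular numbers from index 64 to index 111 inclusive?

190456

Σ i(i+1)/2 = (Σi² + Σi) / 2 over i = 64..111.
Σi = 6216 − 2016 = 4200 and Σi² = 462056 − 85344 = 376712.
(1·376712 + 1·4200) / 2 = 380912/2 = 190456.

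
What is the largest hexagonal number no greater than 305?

276

Solve n(2n−1) ≤ 305 for integer n.
n = 12 gives 276 ≤ 305, while n = 13 gives 325 > 305; so the answer is 276.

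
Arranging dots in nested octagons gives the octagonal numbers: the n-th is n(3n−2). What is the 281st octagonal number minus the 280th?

Consecutive octagonal numbers differ by 6n − 5: here 6·281 − 5 = 1681.

1681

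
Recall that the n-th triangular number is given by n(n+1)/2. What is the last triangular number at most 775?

Solve n(n+1)/2 ≤ 775 for integer n.
n = 38 gives 741 ≤ 775, while n = 39 gives 780 > 775; so the answer is 741.

741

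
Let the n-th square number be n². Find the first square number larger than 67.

Solve n² > 67 for integer n.
The largest n with value ≤ 67 is 8 (since 64 ≤ 67 < 81), so the first above is n = 9, value 81.

81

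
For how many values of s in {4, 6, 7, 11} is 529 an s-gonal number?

1

s = 4: P(4, 23) = 529. ✓
s = 6: P(6, 16) = 496 and P(6, 17) = 561; 529 is not s-gonal.
s = 7: P(7, 14) = 469 and P(7, 15) = 540; 529 is not s-gonal.
s = 11: P(11, 11) = 506 and P(11, 12) = 606; 529 is not s-gonal.
Hits: s ∈ {4} → 1.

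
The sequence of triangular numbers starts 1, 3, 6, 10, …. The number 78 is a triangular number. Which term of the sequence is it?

12

Set n(n+1)/2 = 78, giving n² + n − 156 = 0.
So n = (-1 + 25) / 2 = 24/2 = 12.
Check: 12·13/2 = 78. ✓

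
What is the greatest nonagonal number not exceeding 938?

Solve n(7n−5)/2 ≤ 938 for integer n.
n = 16 gives 856 ≤ 938, while n = 17 gives 969 > 938; so the answer is 856.

856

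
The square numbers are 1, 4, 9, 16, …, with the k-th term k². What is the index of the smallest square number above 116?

11

Solve n² > 116 for integer n.
The largest n with value ≤ 116 is 10 (since 100 ≤ 116 < 121), so the first above is n = 11, value 121.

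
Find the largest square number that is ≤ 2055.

2025

Solve n² ≤ 2055 for integer n.
n = 45 gives 2025 ≤ 2055, while n = 46 gives 2116 > 2055; so the answer is 2025.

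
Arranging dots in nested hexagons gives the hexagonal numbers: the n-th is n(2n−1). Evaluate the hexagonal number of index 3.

15

The 3rd hexagonal number is n(2n−1) with n = 3.
3·(2·3 − 1) = 3·5 = 15.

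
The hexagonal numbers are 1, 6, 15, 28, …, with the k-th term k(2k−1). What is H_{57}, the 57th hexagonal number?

6441

The 57th hexagonal number is n(2n−1) with n = 57.
57·(2·57 − 1) = 57·113 = 6441.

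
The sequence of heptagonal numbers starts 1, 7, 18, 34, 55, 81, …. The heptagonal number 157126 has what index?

251

Set n(5n−3)/2 = 157126, giving 5n² − 3n − 314252 = 0.
So n = (3 + 2507) / 10 = 2510/10 = 251.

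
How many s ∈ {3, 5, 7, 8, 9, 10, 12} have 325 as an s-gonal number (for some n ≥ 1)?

s = 3: P(3, 25) = 325. ✓
s = 5: P(5, 14) = 287 and P(5, 15) = 330; 325 is not s-gonal.
s = 7: P(7, 11) = 286 and P(7, 12) = 342; 325 is not s-gonal.
s = 8: P(8, 10) = 280 and P(8, 11) = 341; 325 is not s-gonal.
s = 9: P(9, 10) = 325. ✓
s = 10: P(10, 9) = 297 and P(10, 10) = 370; 325 is not s-gonal.
s = 12: P(12, 8) = 288 and P(12, 9) = 369; 325 is not s-gonal.
Hits: s ∈ {3, 9} → 2.

2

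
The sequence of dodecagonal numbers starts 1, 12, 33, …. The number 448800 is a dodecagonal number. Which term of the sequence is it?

300

Set n(5n−4) = 448800, giving 5n² − 4n − 448800 = 0.
So n = (4 + 2996) / 10 = 3000/10 = 300.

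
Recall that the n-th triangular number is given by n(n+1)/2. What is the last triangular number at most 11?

Solve n(n+1)/2 ≤ 11 for integer n.
n = 4 gives 10 ≤ 11, while n = 5 gives 15 > 11; so the answer is 10.

10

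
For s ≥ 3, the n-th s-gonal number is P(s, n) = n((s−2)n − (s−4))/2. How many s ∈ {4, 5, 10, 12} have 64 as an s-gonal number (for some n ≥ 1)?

s = 4: P(4, 8) = 64. ✓
s = 5: P(5, 6) = 51 and P(5, 7) = 70; 64 is not s-gonal.
s = 10: P(10, 4) = 52 and P(10, 5) = 85; 64 is not s-gonal.
s = 12: P(12, 4) = 64. ✓
Hits: s ∈ {4, 12} → 2.

2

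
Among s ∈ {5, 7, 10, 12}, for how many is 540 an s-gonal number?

2

s = 5: P(5, 19) = 532 and P(5, 20) = 590; 540 is not s-gonal.
s = 7: P(7, 15) = 540. ✓
s = 10: P(10, 12) = 540. ✓
s = 12: P(12, 10) = 460 and P(12, 11) = 561; 540 is not s-gonal.
Hits: s ∈ {7, 10} → 2.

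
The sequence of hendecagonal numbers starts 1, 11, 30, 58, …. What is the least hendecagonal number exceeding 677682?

679583

Solve n(9n−7)/2 > 677682 for integer n.
The largest n with value ≤ 677682 is 388 (since 676090 ≤ 677682 < 679583), so the first above is n = 389, value 679583.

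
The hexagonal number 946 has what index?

Set n(2n−1) = 946, giving 2n² − n − 946 = 0.
The discriminant is 1 + 8·946 = 7569, and √7569 = 87.
So n = (1 + 87) / 4 = 88/4 = 22.

22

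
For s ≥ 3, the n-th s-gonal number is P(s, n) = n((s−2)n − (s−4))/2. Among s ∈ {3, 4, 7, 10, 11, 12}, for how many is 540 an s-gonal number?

s = 3: P(3, 32) = 528 and P(3, 33) = 561; 540 is not s-gonal.
s = 4: P(4, 23) = 529 and P(4, 24) = 576; 540 is not s-gonal.
s = 7: P(7, 15) = 540. ✓
s = 10: P(10, 12) = 540. ✓
s = 11: P(11, 11) = 506 and P(11, 12) = 606; 540 is not s-gonal.
s = 12: P(12, 10) = 460 and P(12, 11) = 561; 540 is not s-gonal.
Hits: s ∈ {7, 10} → 2.

2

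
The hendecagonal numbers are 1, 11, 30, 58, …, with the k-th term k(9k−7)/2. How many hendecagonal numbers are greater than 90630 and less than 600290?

The n-th hendecagonal number is n(9n−7)/2.
Smallest index with value > 90630: n = 143 (giving 91520).
Largest index with value < 600290: n = 365 (giving 598235).
Indices 143 through 365: 223 terms.

223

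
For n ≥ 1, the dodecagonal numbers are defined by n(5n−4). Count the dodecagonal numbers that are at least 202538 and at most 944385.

234

The n-th dodecagonal number is n(5n−4).
Smallest index with value ≥ 202538: n = 202 (giving 203212).
Largest index with value ≤ 944385: n = 435 (giving 944385).
Indices 202 through 435: 234 terms.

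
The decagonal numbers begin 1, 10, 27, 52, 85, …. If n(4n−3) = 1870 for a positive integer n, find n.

22

Set n(4n−3) = 1870, giving 4n² − 3n − 1870 = 0.
The discriminant is 9 + 16·1870 = 29929, and √29929 = 173.
So n = (3 + 173) / 8 = 176/8 = 22.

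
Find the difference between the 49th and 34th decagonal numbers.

49·(4·49 − 3) = 9457 and 34·(4·34 − 3) = 4522.
Difference: 9457 − 4522 = 4935.

4935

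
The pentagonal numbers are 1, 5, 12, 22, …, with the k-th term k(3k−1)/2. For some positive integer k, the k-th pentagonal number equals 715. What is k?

22

Set n(3n−1)/2 = 715, giving 3n² − n − 1430 = 0.
So n = (1 + 131) / 6 = 132/6 = 22.
Check: 22·(3·22 − 1)/2 = 715. ✓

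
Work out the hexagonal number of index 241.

The 241st hexagonal number is n(2n−1) with n = 241.
241·(2·241 − 1) = 241·481 = 115921.

115921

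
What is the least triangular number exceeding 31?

36

Solve n(n+1)/2 > 31 for integer n.
The largest n with value ≤ 31 is 7 (since 28 ≤ 31 < 36), so the first above is n = 8, value 36.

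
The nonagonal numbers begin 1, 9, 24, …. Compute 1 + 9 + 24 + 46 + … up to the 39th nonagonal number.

69940

Σ i(7i−5)/2 = (7Σi² − 5Σi) / 2 over i = 1..39.
Σi = 780 and Σi² = 20540.
(7·20540 − 5·780) / 2 = 139880/2 = 69940.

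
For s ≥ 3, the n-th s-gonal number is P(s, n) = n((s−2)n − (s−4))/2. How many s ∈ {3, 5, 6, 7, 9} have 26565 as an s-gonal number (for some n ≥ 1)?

1

s = 3: P(3, 230) = 26565. ✓
s = 5: P(5, 133) = 26467 and P(5, 134) = 26867; 26565 is not s-gonal.
s = 6: P(6, 115) = 26335 and P(6, 116) = 26796; 26565 is not s-gonal.
s = 7: P(7, 103) = 26368 and P(7, 104) = 26884; 26565 is not s-gonal.
s = 9: P(9, 87) = 26274 and P(9, 88) = 26884; 26565 is not s-gonal.
Hits: s ∈ {3} → 1.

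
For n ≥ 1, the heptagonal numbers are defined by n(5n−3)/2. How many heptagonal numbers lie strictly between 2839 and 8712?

25

The n-th heptagonal number is n(5n−3)/2.
Smallest index with value > 2839: n = 35 (giving 3010).
Largest index with value < 8712: n = 59 (giving 8614).
Indices 35 through 59: 25 terms.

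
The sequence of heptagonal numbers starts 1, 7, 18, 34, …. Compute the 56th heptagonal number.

7756

The 56th heptagonal number is n(5n−3)/2 with n = 56.
56·(5·56 − 3)/2 = 56·277/2 = 7756.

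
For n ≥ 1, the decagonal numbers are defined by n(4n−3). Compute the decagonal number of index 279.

310527

279·(4·279 − 3) = 279·1113 = 310527.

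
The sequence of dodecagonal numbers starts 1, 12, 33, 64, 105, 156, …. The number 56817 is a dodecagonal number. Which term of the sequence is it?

107

Set n(5n−4) = 56817, giving 5n² − 4n − 56817 = 0.
The discriminant is 16 + 20·56817 = 1136356, and √1136356 = 1066.
So n = (4 + 1066) / 10 = 1070/10 = 107.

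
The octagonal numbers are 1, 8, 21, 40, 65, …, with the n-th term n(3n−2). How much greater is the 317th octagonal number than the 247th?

118300

317·(3·317 − 2) = 300833 and 247·(3·247 − 2) = 182533.
Difference: 300833 − 182533 = 118300.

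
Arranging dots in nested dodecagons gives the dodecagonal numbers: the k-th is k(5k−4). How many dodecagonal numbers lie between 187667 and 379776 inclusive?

82

The n-th dodecagonal number is n(5n−4).
Smallest index with value ≥ 187667: n = 195 (giving 189345).
Largest index with value ≤ 379776: n = 276 (giving 379776).
Indices 195 through 276: 82 terms.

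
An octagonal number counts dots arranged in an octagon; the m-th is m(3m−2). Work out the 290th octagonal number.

251720

The 290th octagonal number is n(3n−2) with n = 290.
290·(3·290 − 2) = 290·868 = 251720.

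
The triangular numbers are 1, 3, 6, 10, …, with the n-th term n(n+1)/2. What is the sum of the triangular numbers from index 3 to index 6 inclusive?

Σ i(i+1)/2 = (Σi² + Σi) / 2 over i = 3..6.
Σi = 21 − 3 = 18 and Σi² = 91 − 5 = 86.
(1·86 + 1·18) / 2 = 104/2 = 52.

52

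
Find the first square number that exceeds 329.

Solve n² > 329 for integer n.
The largest n with value ≤ 329 is 18 (since 324 ≤ 329 < 361), so the first above is n = 19, value 361.

361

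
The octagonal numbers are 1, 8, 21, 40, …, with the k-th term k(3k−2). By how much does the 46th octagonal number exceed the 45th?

271

Consecutive octagonal numbers differ by 6n − 5: here 6·46 − 5 = 271.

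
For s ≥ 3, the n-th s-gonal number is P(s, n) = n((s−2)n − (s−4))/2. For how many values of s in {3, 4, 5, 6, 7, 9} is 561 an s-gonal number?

s = 3: P(3, 33) = 561. ✓
s = 4: P(4, 23) = 529 and P(4, 24) = 576; 561 is not s-gonal.
s = 5: P(5, 19) = 532 and P(5, 20) = 590; 561 is not s-gonal.
s = 6: P(6, 17) = 561. ✓
s = 7: P(7, 15) = 540 and P(7, 16) = 616; 561 is not s-gonal.
s = 9: P(9, 13) = 559 and P(9, 14) = 651; 561 is not s-gonal.
Hits: s ∈ {3, 6} → 2.

2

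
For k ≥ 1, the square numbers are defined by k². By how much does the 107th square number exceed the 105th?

424

107² = 11449 and 105² = 11025.
Difference: 11449 − 11025 = 424.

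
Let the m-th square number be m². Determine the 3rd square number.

The 3rd square number is n² with n = 3.
3² = 9.

9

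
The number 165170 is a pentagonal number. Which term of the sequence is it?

332

Set n(3n−1)/2 = 165170, giving 3n² − n − 330340 = 0.
So n = (1 + 1991) / 6 = 1992/6 = 332.
Check: 332·(3·332 − 1)/2 = 165170. ✓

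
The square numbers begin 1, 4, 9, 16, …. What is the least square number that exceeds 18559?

18769

Solve n² > 18559 for integer n.
The largest n with value ≤ 18559 is 136 (since 18496 ≤ 18559 < 18769), so the first above is n = 137, value 18769.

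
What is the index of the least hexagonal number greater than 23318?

109

Solve n(2n−1) > 23318 for integer n.
The largest n with value ≤ 23318 is 108 (since 23220 ≤ 23318 < 23653), so the first above is n = 109, value 23653.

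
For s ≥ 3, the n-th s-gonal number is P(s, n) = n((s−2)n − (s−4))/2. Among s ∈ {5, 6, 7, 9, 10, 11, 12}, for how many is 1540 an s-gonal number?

s = 5: P(5, 32) = 1520 and P(5, 33) = 1617; 1540 is not s-gonal.
s = 6: P(6, 28) = 1540. ✓
s = 7: P(7, 25) = 1525 and P(7, 26) = 1651; 1540 is not s-gonal.
s = 9: P(9, 21) = 1491 and P(9, 22) = 1639; 1540 is not s-gonal.
s = 10: P(10, 20) = 1540. ✓
s = 11: P(11, 18) = 1395 and P(11, 19) = 1558; 1540 is not s-gonal.
s = 12: P(12, 17) = 1377 and P(12, 18) = 1548; 1540 is not s-gonal.
Hits: s ∈ {6, 10} → 2.

2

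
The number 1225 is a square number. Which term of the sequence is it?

We need n² = 1225, so n = √1225 = 35.

35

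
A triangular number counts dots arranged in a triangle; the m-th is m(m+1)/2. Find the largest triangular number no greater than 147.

Solve n(n+1)/2 ≤ 147 for integer n.
n = 16 gives 136 ≤ 147, while n = 17 gives 153 > 147; so the answer is 136.

136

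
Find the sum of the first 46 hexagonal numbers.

Σ i(2i−1) = 2Σi² − Σi over i = 1..46.
Σi = 1081 and Σi² = 33511.
2·33511 − 1·1081 = 65941.

65941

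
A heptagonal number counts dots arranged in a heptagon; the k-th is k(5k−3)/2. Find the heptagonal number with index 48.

The 48th heptagonal number is n(5n−3)/2 with n = 48.
48·(5·48 − 3)/2 = 48·237/2 = 5688.

5688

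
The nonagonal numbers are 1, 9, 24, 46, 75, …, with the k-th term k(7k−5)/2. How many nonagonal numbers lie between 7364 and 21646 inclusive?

33

The n-th nonagonal number is n(7n−5)/2.
Smallest index with value ≥ 7364: n = 47 (giving 7614).
Largest index with value ≤ 21646: n = 79 (giving 21646).
Indices 47 through 79: 33 terms.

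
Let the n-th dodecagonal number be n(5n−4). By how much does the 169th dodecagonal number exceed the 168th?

1681

Consecutive dodecagonal numbers differ by 10n − 9: here 10·169 − 9 = 1681.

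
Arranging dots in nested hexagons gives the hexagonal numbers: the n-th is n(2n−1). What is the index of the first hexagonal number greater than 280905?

Solve n(2n−1) > 280905 for integer n.
The largest n with value ≤ 280905 is 375 (since 280875 ≤ 280905 < 282376), so the first above is n = 376, value 282376.

376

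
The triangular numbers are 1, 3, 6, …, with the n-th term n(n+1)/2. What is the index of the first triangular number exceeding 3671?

86

Solve n(n+1)/2 > 3671 for integer n.
The largest n with value ≤ 3671 is 85 (since 3655 ≤ 3671 < 3741), so the first above is n = 86, value 3741.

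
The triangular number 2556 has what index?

Set n(n+1)/2 = 2556, giving n² + n − 5112 = 0.
So n = (-1 + 143) / 2 = 142/2 = 71.

71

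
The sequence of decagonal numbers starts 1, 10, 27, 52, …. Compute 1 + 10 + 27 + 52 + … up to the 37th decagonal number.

Σ i(4i−3) = 4Σi² − 3Σi over i = 1..37.
Σi = 703 and Σi² = 17575.
4·17575 − 3·703 = 68191.

68191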